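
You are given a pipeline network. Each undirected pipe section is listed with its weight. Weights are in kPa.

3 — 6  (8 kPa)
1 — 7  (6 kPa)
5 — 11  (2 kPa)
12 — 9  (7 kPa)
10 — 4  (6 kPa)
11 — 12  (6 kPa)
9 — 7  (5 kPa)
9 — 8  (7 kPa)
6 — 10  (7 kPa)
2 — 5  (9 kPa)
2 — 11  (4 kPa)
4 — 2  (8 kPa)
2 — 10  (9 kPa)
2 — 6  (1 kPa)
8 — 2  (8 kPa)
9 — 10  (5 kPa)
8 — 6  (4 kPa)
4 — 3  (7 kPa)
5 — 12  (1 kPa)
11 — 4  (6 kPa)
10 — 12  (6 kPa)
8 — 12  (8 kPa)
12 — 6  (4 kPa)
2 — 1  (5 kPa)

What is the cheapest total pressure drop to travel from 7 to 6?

12 kPa

Enumerating some paths:
7–9–12–6: 5+7+4 = 16
7–9–10–6: 5+5+7 = 17
7–9–8–6: 5+7+4 = 16
7–1–2–6: 6+5+1 = 12
The minimum is 12 kPa via 7–1–2–6.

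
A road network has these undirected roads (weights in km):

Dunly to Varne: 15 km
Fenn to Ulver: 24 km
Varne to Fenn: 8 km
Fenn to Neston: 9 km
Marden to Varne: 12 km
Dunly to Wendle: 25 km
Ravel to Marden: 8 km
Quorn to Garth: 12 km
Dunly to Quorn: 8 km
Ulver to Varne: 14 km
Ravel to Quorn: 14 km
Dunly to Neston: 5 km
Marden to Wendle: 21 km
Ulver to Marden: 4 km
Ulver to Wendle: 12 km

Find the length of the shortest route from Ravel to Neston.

Candidate routes:
Ravel → Marden → Varne → Fenn → Neston: 8+12+8+9 = 37
Ravel → Quorn → Dunly → Neston: 14+8+5 = 27
Ravel → Marden → Varne → Dunly → Neston: 8+12+15+5 = 40
Cheapest is Ravel → Quorn → Dunly → Neston at 27 km.

27 km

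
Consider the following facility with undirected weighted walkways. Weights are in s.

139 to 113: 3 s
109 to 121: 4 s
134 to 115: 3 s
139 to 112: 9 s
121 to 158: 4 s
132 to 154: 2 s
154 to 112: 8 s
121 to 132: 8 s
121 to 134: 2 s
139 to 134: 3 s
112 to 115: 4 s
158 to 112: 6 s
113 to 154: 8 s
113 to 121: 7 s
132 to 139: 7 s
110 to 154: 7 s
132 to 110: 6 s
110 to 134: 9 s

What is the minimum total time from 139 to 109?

Enumerating some paths:
139 → 132 → 121 → 109: 7+8+4 = 19
139 → 134 → 121 → 109: 3+2+4 = 9
139 → 113 → 121 → 109: 3+7+4 = 14
139 → 112 → 115 → 134 → 121 → 109: 9+4+3+2+4 = 22
The minimum is 9 s via 139 → 134 → 121 → 109.

9 s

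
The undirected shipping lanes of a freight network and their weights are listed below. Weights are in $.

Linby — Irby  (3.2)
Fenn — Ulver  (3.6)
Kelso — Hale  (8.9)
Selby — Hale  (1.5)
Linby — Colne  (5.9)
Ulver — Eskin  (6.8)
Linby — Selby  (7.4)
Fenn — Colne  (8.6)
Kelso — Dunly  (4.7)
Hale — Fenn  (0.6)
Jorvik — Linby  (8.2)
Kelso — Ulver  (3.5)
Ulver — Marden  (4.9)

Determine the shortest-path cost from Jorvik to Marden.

$26.2

Settle nodes by increasing distance from Jorvik:
Jorvik: 0
Linby: 8.2  (via Jorvik)
Irby: 11.4  (via Linby)
Colne: 14.1  (via Linby)
Selby: 15.6  (via Linby)
Hale: 17.1  (via Selby)
Fenn: 17.7  (via Hale)
Ulver: 21.3  (via Fenn)
Kelso: 24.8  (via Ulver)
Marden: 26.2  (via Ulver)
Shortest route: Jorvik → Linby → Selby → Hale → Fenn → Ulver → Marden = $26.2.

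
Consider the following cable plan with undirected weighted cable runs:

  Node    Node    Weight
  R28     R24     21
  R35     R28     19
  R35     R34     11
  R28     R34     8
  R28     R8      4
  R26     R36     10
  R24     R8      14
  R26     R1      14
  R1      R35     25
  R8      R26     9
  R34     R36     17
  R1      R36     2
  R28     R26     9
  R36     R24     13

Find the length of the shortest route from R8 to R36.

Enumerating some paths:
R8–R28–R26–R36: 4+9+10 = 23
R8–R26–R36: 9+10 = 19
Cheapest is R8–R26–R36 at 19.

19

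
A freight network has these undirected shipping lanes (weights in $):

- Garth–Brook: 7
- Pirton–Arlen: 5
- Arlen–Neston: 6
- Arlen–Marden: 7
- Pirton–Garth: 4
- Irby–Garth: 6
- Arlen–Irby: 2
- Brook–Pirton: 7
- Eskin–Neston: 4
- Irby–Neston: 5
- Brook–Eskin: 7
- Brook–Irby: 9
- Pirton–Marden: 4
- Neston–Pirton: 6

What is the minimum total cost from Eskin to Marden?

Enumerating some paths:
Eskin → Neston → Arlen → Marden: 4+6+7 = 17
Eskin → Neston → Pirton → Marden: 4+6+4 = 14
Cheapest is Eskin → Neston → Pirton → Marden at $14.

$14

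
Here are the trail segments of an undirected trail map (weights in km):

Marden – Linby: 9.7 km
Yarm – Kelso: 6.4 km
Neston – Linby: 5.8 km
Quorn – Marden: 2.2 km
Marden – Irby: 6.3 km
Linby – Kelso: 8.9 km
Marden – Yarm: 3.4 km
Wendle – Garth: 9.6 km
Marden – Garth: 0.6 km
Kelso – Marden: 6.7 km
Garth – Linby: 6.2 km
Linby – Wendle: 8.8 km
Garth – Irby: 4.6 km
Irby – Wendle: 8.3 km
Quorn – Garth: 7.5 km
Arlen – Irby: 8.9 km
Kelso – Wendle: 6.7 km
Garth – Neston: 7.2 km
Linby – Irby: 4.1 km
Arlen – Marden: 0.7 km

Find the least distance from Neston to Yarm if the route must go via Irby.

18.5 km

Best Neston to Irby: Neston–Linby–Irby costing 9.9
Best Irby to Yarm: Irby–Garth–Marden–Yarm costing 8.6
Total via Irby: 9.9 + 8.6 = 18.5 km.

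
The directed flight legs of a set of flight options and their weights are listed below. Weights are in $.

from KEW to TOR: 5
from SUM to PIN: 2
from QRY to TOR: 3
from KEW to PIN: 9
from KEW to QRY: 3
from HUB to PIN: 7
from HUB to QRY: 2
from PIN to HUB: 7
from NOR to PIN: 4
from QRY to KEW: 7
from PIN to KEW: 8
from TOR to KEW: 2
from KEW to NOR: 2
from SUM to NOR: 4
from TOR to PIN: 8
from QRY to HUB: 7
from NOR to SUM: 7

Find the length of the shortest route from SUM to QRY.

Running Dijkstra from SUM:
SUM: 0
PIN: 2  (via SUM)
NOR: 4  (via SUM)
HUB: 9  (via PIN)
KEW: 10  (via PIN)
QRY: 11  (via HUB)
Shortest route: SUM–PIN–HUB–QRY = $11.

$11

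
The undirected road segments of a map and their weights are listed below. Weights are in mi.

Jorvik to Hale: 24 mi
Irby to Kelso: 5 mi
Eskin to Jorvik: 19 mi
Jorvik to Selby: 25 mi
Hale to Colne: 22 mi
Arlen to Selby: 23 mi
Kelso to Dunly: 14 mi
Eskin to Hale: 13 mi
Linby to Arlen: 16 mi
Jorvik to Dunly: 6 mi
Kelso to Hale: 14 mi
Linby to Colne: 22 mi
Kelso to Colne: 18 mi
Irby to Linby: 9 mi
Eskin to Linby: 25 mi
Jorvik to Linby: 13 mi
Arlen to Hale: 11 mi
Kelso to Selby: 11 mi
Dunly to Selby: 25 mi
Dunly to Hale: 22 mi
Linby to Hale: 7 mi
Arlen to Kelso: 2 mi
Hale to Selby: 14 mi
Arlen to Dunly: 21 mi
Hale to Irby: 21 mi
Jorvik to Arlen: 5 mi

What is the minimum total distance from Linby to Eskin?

Running Dijkstra from Linby:
Linby: 0
Hale: 7  (via Linby)
Irby: 9  (via Linby)
Jorvik: 13  (via Linby)
Kelso: 14  (via Irby)
Arlen: 16  (via Linby)
Dunly: 19  (via Jorvik)
Eskin: 20  (via Hale)
Shortest route: Linby–Hale–Eskin = 20 mi.

20 mi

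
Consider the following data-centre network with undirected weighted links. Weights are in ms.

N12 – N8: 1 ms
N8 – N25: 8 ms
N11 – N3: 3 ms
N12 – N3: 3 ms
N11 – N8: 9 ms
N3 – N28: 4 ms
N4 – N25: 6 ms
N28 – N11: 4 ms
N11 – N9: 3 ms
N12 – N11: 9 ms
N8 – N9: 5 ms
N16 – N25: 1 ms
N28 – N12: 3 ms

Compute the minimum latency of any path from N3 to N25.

12 ms

Running Dijkstra from N3:
N3: 0
N12: 3  (via N3)
N11: 3  (via N3)
N28: 4  (via N3)
N8: 4  (via N12)
N9: 6  (via N11)
N25: 12  (via N8)
Shortest route: N3–N12–N8–N25 = 12 ms.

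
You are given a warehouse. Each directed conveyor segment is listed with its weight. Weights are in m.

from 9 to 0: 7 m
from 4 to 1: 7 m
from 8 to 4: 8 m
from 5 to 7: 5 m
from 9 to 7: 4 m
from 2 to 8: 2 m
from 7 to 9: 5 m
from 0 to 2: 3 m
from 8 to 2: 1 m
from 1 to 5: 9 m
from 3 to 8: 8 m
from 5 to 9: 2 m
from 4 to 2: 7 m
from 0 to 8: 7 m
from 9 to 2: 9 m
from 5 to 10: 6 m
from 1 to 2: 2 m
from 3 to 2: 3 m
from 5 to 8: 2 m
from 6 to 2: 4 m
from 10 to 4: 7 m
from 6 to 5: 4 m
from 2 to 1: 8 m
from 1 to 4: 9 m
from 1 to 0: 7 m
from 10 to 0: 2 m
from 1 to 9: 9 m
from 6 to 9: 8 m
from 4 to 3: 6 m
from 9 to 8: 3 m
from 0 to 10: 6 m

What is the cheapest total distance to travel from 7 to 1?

17 m

Candidate routes:
7–9–2–1: 5+9+8 = 22
7–9–8–2–1: 5+3+1+8 = 17
7–9–8–4–1: 5+3+8+7 = 23
Cheapest is 7–9–8–2–1 at 17 m.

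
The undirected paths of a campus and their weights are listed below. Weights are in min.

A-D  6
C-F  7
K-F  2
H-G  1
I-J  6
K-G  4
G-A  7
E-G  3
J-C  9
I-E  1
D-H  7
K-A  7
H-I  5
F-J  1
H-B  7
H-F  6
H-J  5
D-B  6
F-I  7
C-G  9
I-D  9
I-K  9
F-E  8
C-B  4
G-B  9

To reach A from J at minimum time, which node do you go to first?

F

Compare a few routes:
J–H–G–A: 5+1+7 = 13
J–F–H–G–A: 1+6+1+7 = 15
J–F–K–G–A: 1+2+4+7 = 14
J–F–K–A: 1+2+7 = 10
The minimum is 10 min via J–F–K–A.
So from J the first move is to F.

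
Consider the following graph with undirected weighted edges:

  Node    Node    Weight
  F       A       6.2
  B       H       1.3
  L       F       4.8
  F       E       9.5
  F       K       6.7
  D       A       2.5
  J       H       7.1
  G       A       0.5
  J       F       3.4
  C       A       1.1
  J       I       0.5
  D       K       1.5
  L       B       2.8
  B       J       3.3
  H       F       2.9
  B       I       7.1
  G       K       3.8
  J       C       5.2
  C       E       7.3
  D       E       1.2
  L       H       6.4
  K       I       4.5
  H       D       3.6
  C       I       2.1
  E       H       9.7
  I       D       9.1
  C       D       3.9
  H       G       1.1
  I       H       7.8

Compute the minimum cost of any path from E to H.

Shortest distances from E:
E: 0
D: 1.2  (via E)
K: 2.7  (via D)
A: 3.7  (via D)
G: 4.2  (via A)
C: 4.8  (via A)
H: 4.8  (via D)
Shortest route: E–D–H = 4.8.

4.8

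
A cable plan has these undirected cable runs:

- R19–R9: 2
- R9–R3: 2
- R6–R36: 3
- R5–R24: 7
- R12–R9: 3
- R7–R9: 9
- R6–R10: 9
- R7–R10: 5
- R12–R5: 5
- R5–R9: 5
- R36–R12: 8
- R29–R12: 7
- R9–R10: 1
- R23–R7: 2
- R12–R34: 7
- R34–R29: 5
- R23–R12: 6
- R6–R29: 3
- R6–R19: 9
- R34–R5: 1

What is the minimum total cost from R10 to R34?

Running Dijkstra from R10:
R10: 0
R9: 1  (via R10)
R19: 3  (via R9)
R3: 3  (via R9)
R12: 4  (via R9)
R7: 5  (via R10)
R5: 6  (via R9)
R23: 7  (via R7)
R34: 7  (via R5)
Shortest route: R10–R9–R5–R34 = 7.

7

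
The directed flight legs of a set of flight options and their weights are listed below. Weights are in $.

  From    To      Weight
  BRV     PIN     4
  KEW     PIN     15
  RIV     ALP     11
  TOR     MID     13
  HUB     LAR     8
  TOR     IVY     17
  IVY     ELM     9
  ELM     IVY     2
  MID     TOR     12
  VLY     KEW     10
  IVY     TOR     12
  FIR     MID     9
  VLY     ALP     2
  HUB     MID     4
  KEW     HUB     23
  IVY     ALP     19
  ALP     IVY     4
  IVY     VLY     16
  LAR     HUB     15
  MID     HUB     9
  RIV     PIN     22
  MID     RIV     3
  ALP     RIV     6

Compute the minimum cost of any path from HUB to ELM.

$31

Candidate routes:
HUB - MID - RIV - ALP - IVY - ELM: 4+3+11+4+9 = 31
HUB - MID - TOR - IVY - ELM: 4+12+17+9 = 42
Cheapest is HUB - MID - RIV - ALP - IVY - ELM at $31.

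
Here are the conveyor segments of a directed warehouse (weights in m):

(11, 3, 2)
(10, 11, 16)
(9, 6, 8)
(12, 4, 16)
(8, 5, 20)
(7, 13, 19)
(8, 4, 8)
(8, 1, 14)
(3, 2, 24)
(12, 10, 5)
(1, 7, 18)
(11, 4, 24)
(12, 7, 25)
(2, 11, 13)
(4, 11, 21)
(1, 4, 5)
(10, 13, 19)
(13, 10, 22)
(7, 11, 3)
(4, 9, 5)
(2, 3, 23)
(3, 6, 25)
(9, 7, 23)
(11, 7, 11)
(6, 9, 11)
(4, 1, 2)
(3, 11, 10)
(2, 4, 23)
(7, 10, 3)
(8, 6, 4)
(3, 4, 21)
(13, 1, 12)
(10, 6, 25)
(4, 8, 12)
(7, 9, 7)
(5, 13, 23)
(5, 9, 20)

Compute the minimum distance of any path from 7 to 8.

Enumerating some paths:
7–13–1–4–8: 19+12+5+12 = 48
7–10–13–1–4–8: 3+19+12+5+12 = 51
7–11–4–8: 3+24+12 = 39
7–11–3–4–8: 3+2+21+12 = 38
Cheapest is 7–11–3–4–8 at 38 m.

38 m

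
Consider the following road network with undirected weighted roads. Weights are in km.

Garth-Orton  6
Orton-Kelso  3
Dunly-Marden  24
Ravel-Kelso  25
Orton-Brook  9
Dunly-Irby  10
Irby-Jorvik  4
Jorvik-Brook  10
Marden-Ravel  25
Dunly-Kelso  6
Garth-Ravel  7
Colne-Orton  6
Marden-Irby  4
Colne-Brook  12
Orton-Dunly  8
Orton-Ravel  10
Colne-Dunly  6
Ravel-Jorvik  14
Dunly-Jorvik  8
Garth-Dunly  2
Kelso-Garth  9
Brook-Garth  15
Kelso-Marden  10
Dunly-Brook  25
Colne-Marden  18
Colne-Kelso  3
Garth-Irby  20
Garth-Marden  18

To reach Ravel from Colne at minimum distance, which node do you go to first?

Dunly

Enumerating some paths:
Colne–Kelso–Orton–Ravel: 3+3+10 = 16
Colne–Dunly–Garth–Ravel: 6+2+7 = 15
Cheapest is Colne–Dunly–Garth–Ravel at 15 km.
So from Colne the first move is to Dunly.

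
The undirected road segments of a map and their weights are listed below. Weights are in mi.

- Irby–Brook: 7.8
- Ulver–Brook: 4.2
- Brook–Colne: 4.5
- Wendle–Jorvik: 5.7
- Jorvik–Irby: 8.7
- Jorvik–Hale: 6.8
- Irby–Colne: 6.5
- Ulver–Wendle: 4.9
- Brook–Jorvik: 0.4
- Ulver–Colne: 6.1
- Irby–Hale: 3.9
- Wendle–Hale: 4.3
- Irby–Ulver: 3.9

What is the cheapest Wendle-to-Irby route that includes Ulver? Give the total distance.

Best Wendle to Ulver: Wendle–Ulver costing 4.9
Shortest Ulver→Irby: Ulver–Irby = 3.9
Total via Ulver: 4.9 + 3.9 = 8.8 mi.

8.8 mi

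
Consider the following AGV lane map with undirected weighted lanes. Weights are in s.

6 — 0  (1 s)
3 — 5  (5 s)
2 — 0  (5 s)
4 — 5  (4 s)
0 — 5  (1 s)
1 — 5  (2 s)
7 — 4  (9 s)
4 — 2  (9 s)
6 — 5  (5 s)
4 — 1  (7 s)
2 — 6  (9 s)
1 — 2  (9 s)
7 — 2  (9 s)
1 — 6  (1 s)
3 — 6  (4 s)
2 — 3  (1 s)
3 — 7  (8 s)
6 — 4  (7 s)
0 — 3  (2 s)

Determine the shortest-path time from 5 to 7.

11 s

Compare a few routes:
5 - 0 - 3 - 7: 1+2+8 = 11
5 - 0 - 3 - 2 - 7: 1+2+1+9 = 13
5 - 4 - 7: 4+9 = 13
The minimum is 11 s via 5 - 0 - 3 - 7.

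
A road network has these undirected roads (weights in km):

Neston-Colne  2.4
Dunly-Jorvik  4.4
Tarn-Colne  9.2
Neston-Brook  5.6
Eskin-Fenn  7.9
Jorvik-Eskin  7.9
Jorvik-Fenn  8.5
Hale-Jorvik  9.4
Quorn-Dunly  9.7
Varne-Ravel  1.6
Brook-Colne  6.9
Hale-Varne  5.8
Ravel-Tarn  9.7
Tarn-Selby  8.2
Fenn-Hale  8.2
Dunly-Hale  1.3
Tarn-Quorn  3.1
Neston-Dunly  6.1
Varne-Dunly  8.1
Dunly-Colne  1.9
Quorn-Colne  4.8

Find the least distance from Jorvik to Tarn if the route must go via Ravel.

22.8 km

Best Jorvik to Ravel: Jorvik → Dunly → Hale → Varne → Ravel costing 13.1
Best Ravel to Tarn: Ravel → Tarn costing 9.7
Total via Ravel: 13.1 + 9.7 = 22.8 km.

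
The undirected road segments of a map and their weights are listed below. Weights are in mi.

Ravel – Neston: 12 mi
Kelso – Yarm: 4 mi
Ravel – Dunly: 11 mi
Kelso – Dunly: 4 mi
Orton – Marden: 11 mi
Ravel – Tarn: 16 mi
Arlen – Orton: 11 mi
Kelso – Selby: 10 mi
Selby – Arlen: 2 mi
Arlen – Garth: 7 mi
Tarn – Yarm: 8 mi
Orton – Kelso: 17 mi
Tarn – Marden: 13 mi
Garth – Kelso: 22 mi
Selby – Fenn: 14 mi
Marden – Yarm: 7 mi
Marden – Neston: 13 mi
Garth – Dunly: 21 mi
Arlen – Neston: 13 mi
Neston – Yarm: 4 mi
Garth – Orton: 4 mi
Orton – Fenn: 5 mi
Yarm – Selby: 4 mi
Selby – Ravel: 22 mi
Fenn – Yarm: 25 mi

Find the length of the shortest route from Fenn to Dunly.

26 mi

Shortest distances from Fenn:
Fenn: 0
Orton: 5  (via Fenn)
Garth: 9  (via Orton)
Selby: 14  (via Fenn)
Marden: 16  (via Orton)
Arlen: 16  (via Orton)
Yarm: 18  (via Selby)
Neston: 22  (via Yarm)
Kelso: 22  (via Orton)
Tarn: 26  (via Yarm)
Dunly: 26  (via Kelso)
Shortest route: Fenn → Orton → Kelso → Dunly = 26 mi.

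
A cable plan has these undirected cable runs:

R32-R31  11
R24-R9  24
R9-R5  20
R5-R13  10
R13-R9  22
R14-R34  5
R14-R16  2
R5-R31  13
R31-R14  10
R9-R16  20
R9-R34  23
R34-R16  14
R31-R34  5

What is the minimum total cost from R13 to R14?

Shortest distances from R13:
R13: 0
R5: 10  (via R13)
R9: 22  (via R13)
R31: 23  (via R5)
R34: 28  (via R31)
R14: 33  (via R31)
Shortest route: R13 → R5 → R31 → R14 = 33.

33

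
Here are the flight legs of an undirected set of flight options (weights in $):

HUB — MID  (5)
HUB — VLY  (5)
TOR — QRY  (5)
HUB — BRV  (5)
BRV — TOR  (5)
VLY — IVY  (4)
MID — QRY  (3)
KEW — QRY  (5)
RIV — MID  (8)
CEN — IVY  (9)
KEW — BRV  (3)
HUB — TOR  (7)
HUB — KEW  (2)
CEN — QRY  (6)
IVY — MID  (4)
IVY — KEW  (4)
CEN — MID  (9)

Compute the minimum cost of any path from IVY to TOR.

Shortest distances from IVY:
IVY: 0
VLY: 4  (via IVY)
KEW: 4  (via IVY)
MID: 4  (via IVY)
HUB: 6  (via KEW)
BRV: 7  (via KEW)
QRY: 7  (via MID)
CEN: 9  (via IVY)
RIV: 12  (via MID)
TOR: 12  (via BRV)
Shortest route: IVY–KEW–BRV–TOR = $12.

$12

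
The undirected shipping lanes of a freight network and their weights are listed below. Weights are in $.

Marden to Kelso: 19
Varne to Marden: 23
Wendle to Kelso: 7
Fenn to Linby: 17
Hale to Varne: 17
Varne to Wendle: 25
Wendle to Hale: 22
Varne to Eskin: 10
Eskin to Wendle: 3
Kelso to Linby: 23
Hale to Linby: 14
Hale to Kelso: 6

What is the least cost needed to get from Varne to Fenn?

$48

Shortest distances from Varne:
Varne: 0
Eskin: 10  (via Varne)
Wendle: 13  (via Eskin)
Hale: 17  (via Varne)
Kelso: 20  (via Wendle)
Marden: 23  (via Varne)
Linby: 31  (via Hale)
Fenn: 48  (via Linby)
Shortest route: Varne–Hale–Linby–Fenn = $48.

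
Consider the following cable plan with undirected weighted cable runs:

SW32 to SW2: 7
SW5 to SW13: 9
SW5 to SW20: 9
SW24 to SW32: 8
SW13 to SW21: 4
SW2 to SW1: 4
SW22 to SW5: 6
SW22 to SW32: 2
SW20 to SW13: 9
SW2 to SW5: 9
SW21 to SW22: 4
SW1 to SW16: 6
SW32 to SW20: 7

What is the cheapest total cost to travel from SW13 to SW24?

18

Shortest distances from SW13:
SW13: 0
SW21: 4  (via SW13)
SW22: 8  (via SW21)
SW20: 9  (via SW13)
SW5: 9  (via SW13)
SW32: 10  (via SW22)
SW2: 17  (via SW32)
SW24: 18  (via SW32)
Shortest route: SW13–SW21–SW22–SW32–SW24 = 18.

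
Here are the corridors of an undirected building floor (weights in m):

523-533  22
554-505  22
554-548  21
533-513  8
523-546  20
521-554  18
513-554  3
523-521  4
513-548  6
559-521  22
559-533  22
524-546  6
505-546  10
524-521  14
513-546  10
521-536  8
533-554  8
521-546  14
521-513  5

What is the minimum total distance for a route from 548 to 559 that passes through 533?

Shortest 548→533: 548–513–533 = 14
Shortest 533→559: 533–559 = 22
Total via 533: 14 + 22 = 36 m.

36 m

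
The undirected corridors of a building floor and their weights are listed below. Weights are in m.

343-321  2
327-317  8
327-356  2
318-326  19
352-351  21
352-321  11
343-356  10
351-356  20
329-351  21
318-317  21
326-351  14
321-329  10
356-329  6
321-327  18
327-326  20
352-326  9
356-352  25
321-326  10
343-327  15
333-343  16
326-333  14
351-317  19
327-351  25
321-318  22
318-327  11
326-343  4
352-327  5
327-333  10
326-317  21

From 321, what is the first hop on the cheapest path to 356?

343

Enumerating some paths:
321 → 343 → 356: 2+10 = 12
321 → 352 → 327 → 356: 11+5+2 = 18
321 → 329 → 356: 10+6 = 16
The minimum is 12 m via 321 → 343 → 356.
So from 321 the first move is to 343.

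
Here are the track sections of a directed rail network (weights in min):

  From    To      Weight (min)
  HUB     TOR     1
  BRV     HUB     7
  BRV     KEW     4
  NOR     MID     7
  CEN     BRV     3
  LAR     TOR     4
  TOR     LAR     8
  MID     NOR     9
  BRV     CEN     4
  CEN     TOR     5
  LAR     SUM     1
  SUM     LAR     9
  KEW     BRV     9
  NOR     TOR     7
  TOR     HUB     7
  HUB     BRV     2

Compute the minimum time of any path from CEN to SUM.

Settle nodes by increasing distance from CEN:
CEN: 0
BRV: 3  (via CEN)
TOR: 5  (via CEN)
KEW: 7  (via BRV)
HUB: 10  (via BRV)
LAR: 13  (via TOR)
SUM: 14  (via LAR)
Shortest route: CEN–TOR–LAR–SUM = 14 min.

14 min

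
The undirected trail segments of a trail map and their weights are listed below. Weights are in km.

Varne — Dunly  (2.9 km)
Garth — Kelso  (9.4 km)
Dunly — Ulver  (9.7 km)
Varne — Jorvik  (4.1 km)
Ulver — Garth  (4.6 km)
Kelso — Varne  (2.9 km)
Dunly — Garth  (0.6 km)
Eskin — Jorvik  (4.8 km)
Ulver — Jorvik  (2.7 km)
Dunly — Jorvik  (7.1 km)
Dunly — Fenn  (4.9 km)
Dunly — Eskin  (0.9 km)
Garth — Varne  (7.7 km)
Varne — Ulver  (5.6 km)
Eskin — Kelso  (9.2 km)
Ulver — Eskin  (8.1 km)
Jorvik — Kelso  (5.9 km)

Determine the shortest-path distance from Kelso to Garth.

Shortest distances from Kelso:
Kelso: 0
Varne: 2.9  (via Kelso)
Dunly: 5.8  (via Varne)
Jorvik: 5.9  (via Kelso)
Garth: 6.4  (via Dunly)
Shortest route: Kelso → Varne → Dunly → Garth = 6.4 km.

6.4 km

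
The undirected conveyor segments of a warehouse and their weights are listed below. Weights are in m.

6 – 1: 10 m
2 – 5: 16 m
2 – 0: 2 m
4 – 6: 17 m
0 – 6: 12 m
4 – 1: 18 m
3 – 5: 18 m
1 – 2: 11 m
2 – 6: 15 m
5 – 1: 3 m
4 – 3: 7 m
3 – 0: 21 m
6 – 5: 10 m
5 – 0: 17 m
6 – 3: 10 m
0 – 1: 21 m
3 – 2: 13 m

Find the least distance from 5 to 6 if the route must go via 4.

Shortest 5→4: 5–1–4 = 21
Shortest 4→6: 4–6 = 17
Total via 4: 21 + 17 = 38 m.

38 m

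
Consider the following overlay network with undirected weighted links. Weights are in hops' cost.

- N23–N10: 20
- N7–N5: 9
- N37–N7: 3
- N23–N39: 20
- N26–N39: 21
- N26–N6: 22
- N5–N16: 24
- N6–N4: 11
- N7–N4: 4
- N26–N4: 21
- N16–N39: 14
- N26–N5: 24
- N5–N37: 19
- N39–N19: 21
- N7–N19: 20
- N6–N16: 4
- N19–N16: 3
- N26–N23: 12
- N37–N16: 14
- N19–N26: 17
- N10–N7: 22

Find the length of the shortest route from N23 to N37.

40 hops' cost

Shortest distances from N23:
N23: 0
N26: 12  (via N23)
N39: 20  (via N23)
N10: 20  (via N23)
N19: 29  (via N26)
N16: 32  (via N19)
N4: 33  (via N26)
N6: 34  (via N26)
N5: 36  (via N26)
N7: 37  (via N4)
N37: 40  (via N7)
Shortest route: N23 → N26 → N4 → N7 → N37 = 40 hops' cost.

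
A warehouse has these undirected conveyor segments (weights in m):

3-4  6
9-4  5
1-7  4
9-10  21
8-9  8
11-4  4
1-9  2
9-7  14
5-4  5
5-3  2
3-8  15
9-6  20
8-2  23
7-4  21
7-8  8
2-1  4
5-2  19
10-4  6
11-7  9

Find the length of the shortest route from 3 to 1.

Compare a few routes:
3–4–11–7–1: 6+4+9+4 = 23
3–5–4–9–1: 2+5+5+2 = 14
3–4–9–1: 6+5+2 = 13
3–5–4–11–7–1: 2+5+4+9+4 = 24
The minimum is 13 m via 3–4–9–1.

13 m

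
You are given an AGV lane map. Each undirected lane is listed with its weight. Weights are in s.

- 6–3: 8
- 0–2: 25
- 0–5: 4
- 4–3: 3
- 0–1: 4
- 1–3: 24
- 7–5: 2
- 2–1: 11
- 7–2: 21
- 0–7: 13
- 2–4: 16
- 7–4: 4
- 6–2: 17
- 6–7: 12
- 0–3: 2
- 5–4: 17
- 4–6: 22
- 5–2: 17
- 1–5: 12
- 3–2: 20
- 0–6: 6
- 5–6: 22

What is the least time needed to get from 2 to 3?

Enumerating some paths:
2 → 1 → 0 → 3: 11+4+2 = 17
2 → 4 → 3: 16+3 = 19
Cheapest is 2 → 1 → 0 → 3 at 17 s.

17 s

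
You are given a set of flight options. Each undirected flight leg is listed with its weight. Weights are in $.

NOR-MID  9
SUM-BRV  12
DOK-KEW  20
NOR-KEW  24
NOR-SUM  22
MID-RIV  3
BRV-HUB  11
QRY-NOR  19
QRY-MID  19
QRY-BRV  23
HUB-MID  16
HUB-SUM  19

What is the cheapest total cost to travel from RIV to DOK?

$56

Candidate routes:
RIV - MID - NOR - KEW - DOK: 3+9+24+20 = 56
RIV - MID - QRY - NOR - KEW - DOK: 3+19+19+24+20 = 85
RIV - MID - HUB - SUM - NOR - KEW - DOK: 3+16+19+22+24+20 = 104
RIV - MID - HUB - BRV - SUM - NOR - KEW - DOK: 3+16+11+12+22+24+20 = 108
The minimum is $56 via RIV - MID - NOR - KEW - DOK.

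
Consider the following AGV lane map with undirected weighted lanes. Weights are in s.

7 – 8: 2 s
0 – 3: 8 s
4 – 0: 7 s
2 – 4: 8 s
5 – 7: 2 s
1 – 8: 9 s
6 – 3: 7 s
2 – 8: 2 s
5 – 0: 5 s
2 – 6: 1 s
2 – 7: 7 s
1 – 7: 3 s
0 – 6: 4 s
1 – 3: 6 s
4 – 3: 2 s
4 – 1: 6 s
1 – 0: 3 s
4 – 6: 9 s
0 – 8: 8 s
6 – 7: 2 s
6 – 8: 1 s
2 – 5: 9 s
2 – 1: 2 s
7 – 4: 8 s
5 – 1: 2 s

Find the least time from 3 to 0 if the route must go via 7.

15 s

Best 3 to 7: 3 → 1 → 7 costing 9
Shortest 7→0: 7 → 6 → 0 = 6
Total via 7: 9 + 6 = 15 s.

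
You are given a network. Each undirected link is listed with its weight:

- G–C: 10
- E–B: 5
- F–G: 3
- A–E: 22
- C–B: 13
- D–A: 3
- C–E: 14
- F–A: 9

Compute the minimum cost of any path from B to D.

30

Running Dijkstra from B:
B: 0
E: 5  (via B)
C: 13  (via B)
G: 23  (via C)
F: 26  (via G)
A: 27  (via E)
D: 30  (via A)
Shortest route: B → E → A → D = 30.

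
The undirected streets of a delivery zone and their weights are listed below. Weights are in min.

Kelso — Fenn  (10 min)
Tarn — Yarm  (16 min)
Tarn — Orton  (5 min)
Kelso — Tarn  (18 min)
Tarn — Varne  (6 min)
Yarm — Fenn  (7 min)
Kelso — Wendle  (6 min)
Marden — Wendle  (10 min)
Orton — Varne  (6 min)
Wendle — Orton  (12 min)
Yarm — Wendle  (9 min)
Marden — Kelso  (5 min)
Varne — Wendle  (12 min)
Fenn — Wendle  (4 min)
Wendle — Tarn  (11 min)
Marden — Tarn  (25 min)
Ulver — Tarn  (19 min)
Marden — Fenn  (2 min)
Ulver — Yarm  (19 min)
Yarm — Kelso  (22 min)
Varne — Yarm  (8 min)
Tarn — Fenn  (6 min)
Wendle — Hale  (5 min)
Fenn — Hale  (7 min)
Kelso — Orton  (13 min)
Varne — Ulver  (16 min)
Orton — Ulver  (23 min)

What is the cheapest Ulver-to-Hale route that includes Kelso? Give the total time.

43 min

Best Ulver to Kelso: Ulver → Tarn → Fenn → Marden → Kelso costing 32
Shortest Kelso→Hale: Kelso → Wendle → Hale = 11
Total via Kelso: 32 + 11 = 43 min.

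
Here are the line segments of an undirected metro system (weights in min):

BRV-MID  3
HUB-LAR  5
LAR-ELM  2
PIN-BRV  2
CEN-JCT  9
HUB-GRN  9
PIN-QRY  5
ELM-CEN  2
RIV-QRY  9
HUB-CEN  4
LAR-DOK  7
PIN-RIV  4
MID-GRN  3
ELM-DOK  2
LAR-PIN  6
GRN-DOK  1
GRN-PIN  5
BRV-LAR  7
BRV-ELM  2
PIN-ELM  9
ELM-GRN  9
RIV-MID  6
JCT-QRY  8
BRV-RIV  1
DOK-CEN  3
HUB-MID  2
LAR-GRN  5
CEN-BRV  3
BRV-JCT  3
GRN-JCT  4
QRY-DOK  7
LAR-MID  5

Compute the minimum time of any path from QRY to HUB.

12 min

Compare a few routes:
QRY → PIN → BRV → MID → HUB: 5+2+3+2 = 12
QRY → DOK → GRN → MID → HUB: 7+1+3+2 = 13
QRY → DOK → CEN → HUB: 7+3+4 = 14
The minimum is 12 min via QRY → PIN → BRV → MID → HUB.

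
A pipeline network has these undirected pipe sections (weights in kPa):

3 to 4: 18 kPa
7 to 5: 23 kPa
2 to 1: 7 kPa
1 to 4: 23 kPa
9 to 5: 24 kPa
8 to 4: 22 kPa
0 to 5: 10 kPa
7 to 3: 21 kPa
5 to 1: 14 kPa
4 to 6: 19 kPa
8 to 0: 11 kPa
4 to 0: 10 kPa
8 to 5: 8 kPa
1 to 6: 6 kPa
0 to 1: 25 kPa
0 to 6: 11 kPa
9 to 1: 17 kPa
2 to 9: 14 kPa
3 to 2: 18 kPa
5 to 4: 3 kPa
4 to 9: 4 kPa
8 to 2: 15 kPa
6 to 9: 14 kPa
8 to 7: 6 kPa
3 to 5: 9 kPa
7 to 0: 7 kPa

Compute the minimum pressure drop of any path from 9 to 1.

17 kPa

Compare a few routes:
9 → 1: 17 = 17
9 → 6 → 1: 14+6 = 20
9 → 4 → 5 → 1: 4+3+14 = 21
9 → 2 → 1: 14+7 = 21
The minimum is 17 kPa via 9 → 1.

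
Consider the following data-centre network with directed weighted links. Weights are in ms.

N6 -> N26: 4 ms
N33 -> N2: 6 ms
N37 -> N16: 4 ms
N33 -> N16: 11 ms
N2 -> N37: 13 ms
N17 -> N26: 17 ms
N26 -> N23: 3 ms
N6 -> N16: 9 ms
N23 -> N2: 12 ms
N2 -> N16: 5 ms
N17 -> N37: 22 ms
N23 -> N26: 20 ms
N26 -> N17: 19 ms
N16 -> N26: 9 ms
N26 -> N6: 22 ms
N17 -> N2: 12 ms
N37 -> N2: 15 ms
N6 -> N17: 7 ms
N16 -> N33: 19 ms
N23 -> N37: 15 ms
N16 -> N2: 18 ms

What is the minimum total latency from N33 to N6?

Candidate routes:
N33 → N16 → N26 → N6: 11+9+22 = 42
N33 → N2 → N37 → N16 → N26 → N6: 6+13+4+9+22 = 54
The minimum is 42 ms via N33 → N16 → N26 → N6.

42 ms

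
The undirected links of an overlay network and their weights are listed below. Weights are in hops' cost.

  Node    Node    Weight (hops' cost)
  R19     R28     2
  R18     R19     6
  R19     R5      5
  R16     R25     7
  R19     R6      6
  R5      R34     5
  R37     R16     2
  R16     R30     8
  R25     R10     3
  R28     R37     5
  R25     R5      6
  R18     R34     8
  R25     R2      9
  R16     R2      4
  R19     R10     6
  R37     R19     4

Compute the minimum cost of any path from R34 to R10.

14 hops' cost

Running Dijkstra from R34:
R34: 0
R5: 5  (via R34)
R18: 8  (via R34)
R19: 10  (via R5)
R25: 11  (via R5)
R28: 12  (via R19)
R37: 14  (via R19)
R10: 14  (via R25)
Shortest route: R34–R5–R25–R10 = 14 hops' cost.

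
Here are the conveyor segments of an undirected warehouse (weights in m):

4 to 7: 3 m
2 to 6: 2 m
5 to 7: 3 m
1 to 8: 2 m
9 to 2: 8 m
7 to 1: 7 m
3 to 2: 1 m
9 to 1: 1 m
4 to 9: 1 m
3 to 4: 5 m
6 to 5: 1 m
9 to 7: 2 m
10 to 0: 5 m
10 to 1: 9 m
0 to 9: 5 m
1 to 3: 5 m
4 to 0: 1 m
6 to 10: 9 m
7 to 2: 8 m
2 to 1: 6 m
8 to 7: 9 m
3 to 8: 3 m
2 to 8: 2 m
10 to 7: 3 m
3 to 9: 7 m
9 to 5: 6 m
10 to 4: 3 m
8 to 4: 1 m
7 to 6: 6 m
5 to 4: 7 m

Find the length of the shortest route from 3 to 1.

Running Dijkstra from 3:
3: 0
2: 1  (via 3)
6: 3  (via 2)
8: 3  (via 3)
4: 4  (via 8)
5: 4  (via 6)
0: 5  (via 4)
1: 5  (via 3)
Shortest route: 3 → 1 = 5 m.

5 m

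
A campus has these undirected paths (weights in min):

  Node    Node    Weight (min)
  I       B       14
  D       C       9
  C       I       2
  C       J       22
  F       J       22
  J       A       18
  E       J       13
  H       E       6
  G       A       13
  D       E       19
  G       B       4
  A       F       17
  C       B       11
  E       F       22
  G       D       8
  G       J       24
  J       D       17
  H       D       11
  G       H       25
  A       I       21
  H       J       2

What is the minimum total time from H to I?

Compare a few routes:
H → J → D → C → I: 2+17+9+2 = 30
H → D → C → I: 11+9+2 = 22
H → J → C → I: 2+22+2 = 26
The minimum is 22 min via H → D → C → I.

22 min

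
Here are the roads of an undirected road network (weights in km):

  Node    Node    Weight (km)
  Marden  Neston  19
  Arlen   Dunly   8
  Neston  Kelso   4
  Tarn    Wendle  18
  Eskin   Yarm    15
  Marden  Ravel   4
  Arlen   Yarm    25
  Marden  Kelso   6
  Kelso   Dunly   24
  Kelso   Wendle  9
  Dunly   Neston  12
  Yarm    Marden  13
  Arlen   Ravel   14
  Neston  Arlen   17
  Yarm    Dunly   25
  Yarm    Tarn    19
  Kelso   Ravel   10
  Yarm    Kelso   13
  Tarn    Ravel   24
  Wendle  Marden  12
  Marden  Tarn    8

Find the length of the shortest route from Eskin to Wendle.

Settle nodes by increasing distance from Eskin:
Eskin: 0
Yarm: 15  (via Eskin)
Marden: 28  (via Yarm)
Kelso: 28  (via Yarm)
Ravel: 32  (via Marden)
Neston: 32  (via Kelso)
Tarn: 34  (via Yarm)
Wendle: 37  (via Kelso)
Shortest route: Eskin → Yarm → Kelso → Wendle = 37 km.

37 km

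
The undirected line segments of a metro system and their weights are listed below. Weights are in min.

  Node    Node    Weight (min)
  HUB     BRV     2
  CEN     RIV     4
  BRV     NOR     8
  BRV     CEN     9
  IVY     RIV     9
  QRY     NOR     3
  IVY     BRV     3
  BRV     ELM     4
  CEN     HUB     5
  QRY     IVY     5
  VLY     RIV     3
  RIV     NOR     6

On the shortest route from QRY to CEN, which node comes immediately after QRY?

NOR

Enumerating some paths:
QRY - IVY - BRV - HUB - CEN: 5+3+2+5 = 15
QRY - IVY - RIV - CEN: 5+9+4 = 18
QRY - NOR - RIV - CEN: 3+6+4 = 13
QRY - IVY - BRV - CEN: 5+3+9 = 17
The minimum is 13 min via QRY - NOR - RIV - CEN.
So from QRY the first move is to NOR.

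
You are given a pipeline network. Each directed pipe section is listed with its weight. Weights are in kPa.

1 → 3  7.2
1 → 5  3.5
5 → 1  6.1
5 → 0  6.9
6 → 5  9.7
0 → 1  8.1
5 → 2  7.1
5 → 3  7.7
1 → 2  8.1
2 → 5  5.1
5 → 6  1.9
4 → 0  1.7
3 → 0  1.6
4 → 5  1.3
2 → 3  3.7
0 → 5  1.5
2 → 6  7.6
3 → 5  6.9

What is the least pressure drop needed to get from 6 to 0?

Compare a few routes:
6 → 5 → 1 → 3 → 0: 9.7+6.1+7.2+1.6 = 24.6
6 → 5 → 3 → 0: 9.7+7.7+1.6 = 19
6 → 5 → 2 → 3 → 0: 9.7+7.1+3.7+1.6 = 22.1
6 → 5 → 0: 9.7+6.9 = 16.6
The minimum is 16.6 kPa via 6 → 5 → 0.

16.6 kPa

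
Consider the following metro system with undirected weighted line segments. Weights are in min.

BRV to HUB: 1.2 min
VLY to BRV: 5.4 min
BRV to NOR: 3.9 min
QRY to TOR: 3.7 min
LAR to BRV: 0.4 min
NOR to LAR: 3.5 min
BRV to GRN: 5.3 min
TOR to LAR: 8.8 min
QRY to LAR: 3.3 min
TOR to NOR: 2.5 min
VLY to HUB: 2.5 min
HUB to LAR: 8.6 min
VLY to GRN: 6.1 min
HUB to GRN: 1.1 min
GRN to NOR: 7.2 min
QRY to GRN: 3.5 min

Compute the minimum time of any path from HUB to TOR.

7.6 min

Running Dijkstra from HUB:
HUB: 0
GRN: 1.1  (via HUB)
BRV: 1.2  (via HUB)
LAR: 1.6  (via BRV)
VLY: 2.5  (via HUB)
QRY: 4.6  (via GRN)
NOR: 5.1  (via BRV)
TOR: 7.6  (via NOR)
Shortest route: HUB–BRV–NOR–TOR = 7.6 min.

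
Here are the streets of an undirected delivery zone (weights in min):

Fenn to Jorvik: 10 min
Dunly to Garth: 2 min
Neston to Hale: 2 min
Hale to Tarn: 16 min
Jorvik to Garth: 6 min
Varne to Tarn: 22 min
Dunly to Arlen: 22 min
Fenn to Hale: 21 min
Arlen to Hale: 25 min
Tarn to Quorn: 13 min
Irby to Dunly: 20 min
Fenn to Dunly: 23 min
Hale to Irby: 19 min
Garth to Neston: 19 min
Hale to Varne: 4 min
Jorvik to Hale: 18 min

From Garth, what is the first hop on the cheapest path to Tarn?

Compare a few routes:
Garth - Neston - Hale - Varne - Tarn: 19+2+4+22 = 47
Garth - Neston - Hale - Tarn: 19+2+16 = 37
Garth - Jorvik - Hale - Varne - Tarn: 6+18+4+22 = 50
Garth - Jorvik - Hale - Tarn: 6+18+16 = 40
The minimum is 37 min via Garth - Neston - Hale - Tarn.
So from Garth the first move is to Neston.

Neston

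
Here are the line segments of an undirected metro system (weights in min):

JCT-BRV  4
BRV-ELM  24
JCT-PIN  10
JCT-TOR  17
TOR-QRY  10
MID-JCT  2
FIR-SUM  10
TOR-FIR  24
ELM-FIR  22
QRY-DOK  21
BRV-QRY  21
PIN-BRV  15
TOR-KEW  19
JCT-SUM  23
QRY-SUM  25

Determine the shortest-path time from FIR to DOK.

Running Dijkstra from FIR:
FIR: 0
SUM: 10  (via FIR)
ELM: 22  (via FIR)
TOR: 24  (via FIR)
JCT: 33  (via SUM)
QRY: 34  (via TOR)
MID: 35  (via JCT)
BRV: 37  (via JCT)
PIN: 43  (via JCT)
KEW: 43  (via TOR)
DOK: 55  (via QRY)
Shortest route: FIR–TOR–QRY–DOK = 55 min.

55 min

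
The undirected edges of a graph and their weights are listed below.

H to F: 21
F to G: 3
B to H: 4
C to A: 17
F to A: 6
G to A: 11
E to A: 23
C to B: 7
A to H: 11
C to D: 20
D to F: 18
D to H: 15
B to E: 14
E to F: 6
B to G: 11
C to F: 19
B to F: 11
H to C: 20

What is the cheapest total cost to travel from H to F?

15

Running Dijkstra from H:
H: 0
B: 4  (via H)
A: 11  (via H)
C: 11  (via B)
D: 15  (via H)
F: 15  (via B)
Shortest route: H → B → F = 15.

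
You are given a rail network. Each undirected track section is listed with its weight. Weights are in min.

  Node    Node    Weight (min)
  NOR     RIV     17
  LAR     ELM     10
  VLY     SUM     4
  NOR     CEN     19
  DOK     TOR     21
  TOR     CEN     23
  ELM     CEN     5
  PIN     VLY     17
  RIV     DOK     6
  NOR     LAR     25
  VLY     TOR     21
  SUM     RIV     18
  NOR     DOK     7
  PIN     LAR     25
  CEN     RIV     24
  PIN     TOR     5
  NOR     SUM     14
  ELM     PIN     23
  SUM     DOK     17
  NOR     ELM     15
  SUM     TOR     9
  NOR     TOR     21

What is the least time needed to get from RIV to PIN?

Candidate routes:
RIV → DOK → NOR → TOR → PIN: 6+7+21+5 = 39
RIV → DOK → TOR → PIN: 6+21+5 = 32
RIV → DOK → SUM → TOR → PIN: 6+17+9+5 = 37
Cheapest is RIV → DOK → TOR → PIN at 32 min.

32 min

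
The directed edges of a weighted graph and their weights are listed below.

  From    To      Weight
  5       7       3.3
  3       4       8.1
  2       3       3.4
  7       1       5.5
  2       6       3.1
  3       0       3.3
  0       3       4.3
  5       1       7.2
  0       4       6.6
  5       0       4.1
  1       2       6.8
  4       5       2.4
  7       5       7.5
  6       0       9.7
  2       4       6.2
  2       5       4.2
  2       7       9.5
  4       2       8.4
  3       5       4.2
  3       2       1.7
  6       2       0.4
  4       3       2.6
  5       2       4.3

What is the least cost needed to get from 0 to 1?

Enumerating some paths:
0 - 3 - 5 - 1: 4.3+4.2+7.2 = 15.7
0 - 4 - 5 - 1: 6.6+2.4+7.2 = 16.2
0 - 3 - 5 - 7 - 1: 4.3+4.2+3.3+5.5 = 17.3
0 - 3 - 2 - 5 - 1: 4.3+1.7+4.2+7.2 = 17.4
The minimum is 15.7 via 0 - 3 - 5 - 1.

15.7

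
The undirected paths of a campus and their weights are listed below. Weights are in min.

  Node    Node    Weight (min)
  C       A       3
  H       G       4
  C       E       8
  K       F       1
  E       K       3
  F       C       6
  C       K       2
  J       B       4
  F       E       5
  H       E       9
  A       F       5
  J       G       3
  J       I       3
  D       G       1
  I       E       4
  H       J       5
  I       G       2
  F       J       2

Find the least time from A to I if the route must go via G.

12 min

Shortest A→G: A–F–J–G = 10
Shortest G→I: G–I = 2
Total via G: 10 + 2 = 12 min.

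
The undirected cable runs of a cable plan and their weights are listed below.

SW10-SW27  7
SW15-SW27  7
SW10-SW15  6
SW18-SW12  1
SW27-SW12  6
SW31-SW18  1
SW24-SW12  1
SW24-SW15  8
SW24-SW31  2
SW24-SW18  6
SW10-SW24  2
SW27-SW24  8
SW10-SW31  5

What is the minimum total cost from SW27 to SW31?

Settle nodes by increasing distance from SW27:
SW27: 0
SW12: 6  (via SW27)
SW24: 7  (via SW12)
SW15: 7  (via SW27)
SW10: 7  (via SW27)
SW18: 7  (via SW12)
SW31: 8  (via SW18)
Shortest route: SW27 → SW12 → SW18 → SW31 = 8.

8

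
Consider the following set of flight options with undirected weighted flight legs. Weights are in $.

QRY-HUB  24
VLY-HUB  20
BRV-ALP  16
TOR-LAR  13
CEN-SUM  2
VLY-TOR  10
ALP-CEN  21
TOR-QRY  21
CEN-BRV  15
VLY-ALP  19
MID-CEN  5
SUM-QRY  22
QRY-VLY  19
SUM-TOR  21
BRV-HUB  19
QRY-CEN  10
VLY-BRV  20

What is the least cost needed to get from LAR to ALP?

$42

Settle nodes by increasing distance from LAR:
LAR: 0
TOR: 13  (via LAR)
VLY: 23  (via TOR)
QRY: 34  (via TOR)
SUM: 34  (via TOR)
CEN: 36  (via SUM)
MID: 41  (via CEN)
ALP: 42  (via VLY)
Shortest route: LAR → TOR → VLY → ALP = $42.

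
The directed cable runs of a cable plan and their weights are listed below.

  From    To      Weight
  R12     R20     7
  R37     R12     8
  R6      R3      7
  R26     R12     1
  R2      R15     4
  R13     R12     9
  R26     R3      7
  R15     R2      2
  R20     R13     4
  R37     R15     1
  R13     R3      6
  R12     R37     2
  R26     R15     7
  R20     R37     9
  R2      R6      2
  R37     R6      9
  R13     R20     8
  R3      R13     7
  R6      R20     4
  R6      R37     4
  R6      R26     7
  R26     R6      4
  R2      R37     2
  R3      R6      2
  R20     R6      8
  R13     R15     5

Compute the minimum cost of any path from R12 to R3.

14

Shortest distances from R12:
R12: 0
R37: 2  (via R12)
R15: 3  (via R37)
R2: 5  (via R15)
R20: 7  (via R12)
R6: 7  (via R2)
R13: 11  (via R20)
R3: 14  (via R6)
Shortest route: R12 → R37 → R15 → R2 → R6 → R3 = 14.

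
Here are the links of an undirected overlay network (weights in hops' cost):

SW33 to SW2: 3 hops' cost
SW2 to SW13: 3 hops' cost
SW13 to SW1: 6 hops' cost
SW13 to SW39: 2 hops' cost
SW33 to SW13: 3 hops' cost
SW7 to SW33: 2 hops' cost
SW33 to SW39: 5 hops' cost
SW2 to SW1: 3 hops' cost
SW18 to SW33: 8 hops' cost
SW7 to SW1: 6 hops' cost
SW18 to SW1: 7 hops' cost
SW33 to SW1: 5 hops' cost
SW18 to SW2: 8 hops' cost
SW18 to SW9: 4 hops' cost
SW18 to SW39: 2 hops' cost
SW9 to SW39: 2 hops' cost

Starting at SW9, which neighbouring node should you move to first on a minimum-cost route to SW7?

SW39

Candidate routes:
SW9–SW39–SW33–SW7: 2+5+2 = 9
SW9–SW39–SW13–SW2–SW33–SW7: 2+2+3+3+2 = 12
SW9–SW18–SW39–SW13–SW33–SW7: 4+2+2+3+2 = 13
SW9–SW18–SW39–SW33–SW7: 4+2+5+2 = 13
Cheapest is SW9–SW39–SW33–SW7 at 9 hops' cost.
So from SW9 the first move is to SW39.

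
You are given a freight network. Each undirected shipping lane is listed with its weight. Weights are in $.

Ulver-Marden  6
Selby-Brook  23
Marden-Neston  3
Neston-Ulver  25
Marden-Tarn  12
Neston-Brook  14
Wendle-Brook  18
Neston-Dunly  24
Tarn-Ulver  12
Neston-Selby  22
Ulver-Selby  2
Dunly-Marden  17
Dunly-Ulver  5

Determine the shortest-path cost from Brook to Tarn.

Candidate routes:
Brook - Selby - Ulver - Marden - Tarn: 23+2+6+12 = 43
Brook - Selby - Ulver - Tarn: 23+2+12 = 37
Brook - Neston - Marden - Tarn: 14+3+12 = 29
Brook - Neston - Marden - Ulver - Tarn: 14+3+6+12 = 35
Cheapest is Brook - Neston - Marden - Tarn at $29.

$29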